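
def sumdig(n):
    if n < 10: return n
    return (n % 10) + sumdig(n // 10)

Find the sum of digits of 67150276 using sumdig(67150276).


sumdig(67150276) = 6 + sumdig(6715027)
sumdig(6715027) = 7 + sumdig(671502)
sumdig(671502) = 2 + sumdig(67150)
sumdig(67150) = 0 + sumdig(6715)
sumdig(6715) = 5 + sumdig(671)
sumdig(671) = 1 + sumdig(67)
sumdig(67) = 7 + sumdig(6)
sumdig(6) = 6  (base case)
Total: 6 + 7 + 2 + 0 + 5 + 1 + 7 + 6 = 34

34


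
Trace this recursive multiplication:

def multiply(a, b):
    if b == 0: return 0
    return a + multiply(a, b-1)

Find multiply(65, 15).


multiply(65, 15) = 65 + multiply(65, 14)
multiply(65, 14) = 65 + multiply(65, 13)
multiply(65, 13) = 65 + multiply(65, 12)
multiply(65, 12) = 65 + multiply(65, 11)
multiply(65, 11) = 65 + multiply(65, 10)
multiply(65, 10) = 65 + multiply(65, 9)
multiply(65, 9) = 65 + multiply(65, 8)
multiply(65, 8) = 65 + multiply(65, 7)
multiply(65, 7) = 65 + multiply(65, 6)
multiply(65, 6) = 65 + multiply(65, 5)
multiply(65, 5) = 65 + multiply(65, 4)
multiply(65, 4) = 65 + multiply(65, 3)
multiply(65, 3) = 65 + multiply(65, 2)
multiply(65, 2) = 65 + multiply(65, 1)
multiply(65, 1) = 65 + multiply(65, 0)
multiply(65, 0) = 0  (base case)
Total: 65 + 65 + 65 + 65 + 65 + 65 + 65 + 65 + 65 + 65 + 65 + 65 + 65 + 65 + 65 + 0 = 975

975


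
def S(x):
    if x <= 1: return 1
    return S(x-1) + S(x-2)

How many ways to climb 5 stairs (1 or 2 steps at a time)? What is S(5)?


Building up from base cases:
S(0) = 1
S(1) = 1
S(2) = S(1) + S(0) = 1 + 1 = 2
S(3) = S(2) + S(1) = 2 + 1 = 3
S(4) = S(3) + S(2) = 3 + 2 = 5
S(5) = S(4) + S(3) = 5 + 3 = 8

8


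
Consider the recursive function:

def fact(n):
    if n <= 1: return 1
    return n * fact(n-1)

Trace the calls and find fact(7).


fact(7)
= 7 * fact(6)
= 7 * 6 * fact(5)
= 7 * 6 * 5 * fact(4)
= 7 * 6 * 5 * 4 * fact(3)
= 7 * 6 * 5 * 4 * 3 * fact(2)
= 7 * 6 * 5 * 4 * 3 * 2 * fact(1)
= 7 * 6 * 5 * 4 * 3 * 2 * 1
= 5040

5040


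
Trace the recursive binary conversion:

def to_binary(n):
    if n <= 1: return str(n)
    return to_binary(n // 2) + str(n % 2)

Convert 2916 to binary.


to_binary(2916) = to_binary(1458) + '0'
to_binary(1458) = to_binary(729) + '0'
to_binary(729) = to_binary(364) + '1'
to_binary(364) = to_binary(182) + '0'
to_binary(182) = to_binary(91) + '0'
to_binary(91) = to_binary(45) + '1'
to_binary(45) = to_binary(22) + '1'
to_binary(22) = to_binary(11) + '0'
to_binary(11) = to_binary(5) + '1'
to_binary(5) = to_binary(2) + '1'
to_binary(2) = to_binary(1) + '0'
to_binary(1) = '1'  (base case)
Concatenating: '1' + '0' + '1' + '1' + '0' + '1' + '1' + '0' + '0' + '1' + '0' + '0' = '101101100100'

101101100100


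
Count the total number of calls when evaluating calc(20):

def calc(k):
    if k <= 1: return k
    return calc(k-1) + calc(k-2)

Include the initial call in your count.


Let C(n) = total calls for calc(n)
C(0) = 1, C(1) = 1
C(2) = 1 + C(1) + C(0) = 1 + 1 + 1 = 3
C(3) = 1 + C(2) + C(1) = 1 + 3 + 1 = 5
C(4) = 1 + C(3) + C(2) = 1 + 5 + 3 = 9
C(5) = 1 + C(4) + C(3) = 1 + 9 + 5 = 15
C(6) = 1 + C(5) + C(4) = 1 + 15 + 9 = 25
C(7) = 1 + C(6) + C(5) = 1 + 25 + 15 = 41
C(8) = 1 + C(7) + C(6) = 1 + 41 + 25 = 67
C(9) = 1 + C(8) + C(7) = 1 + 67 + 41 = 109
C(10) = 1 + C(9) + C(8) = 1 + 109 + 67 = 177
C(11) = 1 + C(10) + C(9) = 1 + 177 + 109 = 287
C(12) = 1 + C(11) + C(10) = 1 + 287 + 177 = 465
C(13) = 1 + C(12) + C(11) = 1 + 465 + 287 = 753
C(14) = 1 + C(13) + C(12) = 1 + 753 + 465 = 1219
C(15) = 1 + C(14) + C(13) = 1 + 1219 + 753 = 1973
C(16) = 1 + C(15) + C(14) = 1 + 1973 + 1219 = 3193
C(17) = 1 + C(16) + C(15) = 1 + 3193 + 1973 = 5167
C(18) = 1 + C(17) + C(16) = 1 + 5167 + 3193 = 8361
C(19) = 1 + C(18) + C(17) = 1 + 8361 + 5167 = 13529
C(20) = 1 + C(19) + C(18) = 1 + 13529 + 8361 = 21891

21891


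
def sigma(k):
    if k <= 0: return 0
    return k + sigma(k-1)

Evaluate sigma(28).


sigma(28)
= 28 + 27 + 26 + 25 + 24 + 23 + 22 + 21 + 20 + 19 + 18 + 17 + 16 + 15 + 14 + 13 + 12 + 11 + 10 + 9 + 8 + 7 + 6 + 5 + 4 + 3 + 2 + 1 + sigma(0)
= 28 + 27 + 26 + 25 + 24 + 23 + 22 + 21 + 20 + 19 + 18 + 17 + 16 + 15 + 14 + 13 + 12 + 11 + 10 + 9 + 8 + 7 + 6 + 5 + 4 + 3 + 2 + 1 + 0
= 406

406


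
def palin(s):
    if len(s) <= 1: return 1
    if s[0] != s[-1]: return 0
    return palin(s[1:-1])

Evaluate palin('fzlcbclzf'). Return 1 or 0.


palin('fzlcbclzf'): s[0]='f' == s[-1]='f' -> check palin('zlcbclz')
palin('zlcbclz'): s[0]='z' == s[-1]='z' -> check palin('lcbcl')
palin('lcbcl'): s[0]='l' == s[-1]='l' -> check palin('cbc')
palin('cbc'): s[0]='c' == s[-1]='c' -> check palin('b')
palin('b'): len <= 1 -> return 1  (base case)
Result: 1 (palindrome)

1


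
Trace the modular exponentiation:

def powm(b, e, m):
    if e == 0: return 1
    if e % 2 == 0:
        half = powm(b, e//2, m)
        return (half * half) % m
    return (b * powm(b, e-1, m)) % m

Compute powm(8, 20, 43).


powm(8, 20, 43): e is even, compute powm(8, 10, 43)
  powm(8, 10, 43): e is even, compute powm(8, 5, 43)
    powm(8, 5, 43): e is odd, compute powm(8, 4, 43)
      powm(8, 4, 43): e is even, compute powm(8, 2, 43)
        powm(8, 2, 43): e is even, compute powm(8, 1, 43)
          powm(8, 1, 43): e is odd, compute powm(8, 0, 43)
          powm(8, 0, 43) = 1
          (8 * 1) % 43 = 8
        half=8, (8*8) % 43 = 21
      half=21, (21*21) % 43 = 11
    (8 * 11) % 43 = 2
  half=2, (2*2) % 43 = 4
half=4, (4*4) % 43 = 16

16


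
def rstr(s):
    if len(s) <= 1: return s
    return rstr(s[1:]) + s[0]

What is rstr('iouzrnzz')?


rstr('iouzrnzz') = rstr('ouzrnzz') + 'i'
rstr('ouzrnzz') = rstr('uzrnzz') + 'o'
rstr('uzrnzz') = rstr('zrnzz') + 'u'
rstr('zrnzz') = rstr('rnzz') + 'z'
rstr('rnzz') = rstr('nzz') + 'r'
rstr('nzz') = rstr('zz') + 'n'
rstr('zz') = rstr('z') + 'z'
rstr('z') = 'z'  (base case)
Concatenating: 'z' + 'z' + 'n' + 'r' + 'z' + 'u' + 'o' + 'i' = 'zznrzuoi'

zznrzuoi


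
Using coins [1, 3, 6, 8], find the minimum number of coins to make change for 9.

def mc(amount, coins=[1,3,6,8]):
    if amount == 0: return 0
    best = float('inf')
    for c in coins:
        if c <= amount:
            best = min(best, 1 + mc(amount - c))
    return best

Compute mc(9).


Building up with DP:
mc(0) = 0
mc(1) = min(1+mc(0)=1+0=1) = 1
mc(2) = min(1+mc(1)=1+1=2) = 2
mc(3) = min(1+mc(2)=1+2=3, 1+mc(0)=1+0=1) = 1
mc(4) = min(1+mc(3)=1+1=2, 1+mc(1)=1+1=2) = 2
mc(5) = min(1+mc(4)=1+2=3, 1+mc(2)=1+2=3) = 3
mc(6) = min(1+mc(5)=1+3=4, 1+mc(3)=1+1=2, 1+mc(0)=1+0=1) = 1
mc(7) = min(1+mc(6)=1+1=2, 1+mc(4)=1+2=3, 1+mc(1)=1+1=2) = 2
mc(8) = min(1+mc(7)=1+2=3, 1+mc(5)=1+3=4, 1+mc(2)=1+2=3, 1+mc(0)=1+0=1) = 1
mc(9) = min(1+mc(8)=1+1=2, 1+mc(6)=1+1=2, 1+mc(3)=1+1=2, 1+mc(1)=1+1=2) = 2

2


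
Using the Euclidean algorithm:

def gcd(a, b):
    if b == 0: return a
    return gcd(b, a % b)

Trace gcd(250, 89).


gcd(250, 89) = gcd(89, 72)
gcd(89, 72) = gcd(72, 17)
gcd(72, 17) = gcd(17, 4)
gcd(17, 4) = gcd(4, 1)
gcd(4, 1) = gcd(1, 0)
gcd(1, 0) = 1  (base case)

1


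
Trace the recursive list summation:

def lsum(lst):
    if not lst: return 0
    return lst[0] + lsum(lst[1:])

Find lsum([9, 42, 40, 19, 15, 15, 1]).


lsum([9, 42, 40, 19, 15, 15, 1]) = 9 + lsum([42, 40, 19, 15, 15, 1])
lsum([42, 40, 19, 15, 15, 1]) = 42 + lsum([40, 19, 15, 15, 1])
lsum([40, 19, 15, 15, 1]) = 40 + lsum([19, 15, 15, 1])
lsum([19, 15, 15, 1]) = 19 + lsum([15, 15, 1])
lsum([15, 15, 1]) = 15 + lsum([15, 1])
lsum([15, 1]) = 15 + lsum([1])
lsum([1]) = 1 + lsum([])
lsum([]) = 0  (base case)
Total: 9 + 42 + 40 + 19 + 15 + 15 + 1 + 0 = 141

141


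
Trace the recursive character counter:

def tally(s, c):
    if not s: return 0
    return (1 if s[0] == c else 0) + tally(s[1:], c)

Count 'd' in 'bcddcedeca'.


s[0]='b' != 'd' -> 0
s[0]='c' != 'd' -> 0
s[0]='d' == 'd' -> 1
s[0]='d' == 'd' -> 1
s[0]='c' != 'd' -> 0
s[0]='e' != 'd' -> 0
s[0]='d' == 'd' -> 1
s[0]='e' != 'd' -> 0
s[0]='c' != 'd' -> 0
s[0]='a' != 'd' -> 0
Sum: 0 + 0 + 1 + 1 + 0 + 0 + 1 + 0 + 0 + 0 = 3

3


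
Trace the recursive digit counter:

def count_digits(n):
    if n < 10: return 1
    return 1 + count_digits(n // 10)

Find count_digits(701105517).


count_digits(701105517) = 1 + count_digits(70110551)
count_digits(70110551) = 1 + count_digits(7011055)
count_digits(7011055) = 1 + count_digits(701105)
count_digits(701105) = 1 + count_digits(70110)
count_digits(70110) = 1 + count_digits(7011)
count_digits(7011) = 1 + count_digits(701)
count_digits(701) = 1 + count_digits(70)
count_digits(70) = 1 + count_digits(7)
count_digits(7) = 1  (base case: 7 < 10)
Unwinding: 1 + 1 + 1 + 1 + 1 + 1 + 1 + 1 + 1 = 9

9


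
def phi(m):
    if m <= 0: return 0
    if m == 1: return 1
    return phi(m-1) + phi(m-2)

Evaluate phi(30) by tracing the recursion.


Computing phi(30) bottom-up:
phi(0) = 0
phi(1) = 1
phi(2) = phi(1) + phi(0) = 1 + 0 = 1
phi(3) = phi(2) + phi(1) = 1 + 1 = 2
phi(4) = phi(3) + phi(2) = 2 + 1 = 3
phi(5) = phi(4) + phi(3) = 3 + 2 = 5
phi(6) = phi(5) + phi(4) = 5 + 3 = 8
phi(7) = phi(6) + phi(5) = 8 + 5 = 13
phi(8) = phi(7) + phi(6) = 13 + 8 = 21
phi(9) = phi(8) + phi(7) = 21 + 13 = 34
phi(10) = phi(9) + phi(8) = 34 + 21 = 55
phi(11) = phi(10) + phi(9) = 55 + 34 = 89
phi(12) = phi(11) + phi(10) = 89 + 55 = 144
phi(13) = phi(12) + phi(11) = 144 + 89 = 233
phi(14) = phi(13) + phi(12) = 233 + 144 = 377
phi(15) = phi(14) + phi(13) = 377 + 233 = 610
phi(16) = phi(15) + phi(14) = 610 + 377 = 987
phi(17) = phi(16) + phi(15) = 987 + 610 = 1597
phi(18) = phi(17) + phi(16) = 1597 + 987 = 2584
phi(19) = phi(18) + phi(17) = 2584 + 1597 = 4181
phi(20) = phi(19) + phi(18) = 4181 + 2584 = 6765
phi(21) = phi(20) + phi(19) = 6765 + 4181 = 10946
phi(22) = phi(21) + phi(20) = 10946 + 6765 = 17711
phi(23) = phi(22) + phi(21) = 17711 + 10946 = 28657
phi(24) = phi(23) + phi(22) = 28657 + 17711 = 46368
phi(25) = phi(24) + phi(23) = 46368 + 28657 = 75025
phi(26) = phi(25) + phi(24) = 75025 + 46368 = 121393
phi(27) = phi(26) + phi(25) = 121393 + 75025 = 196418
phi(28) = phi(27) + phi(26) = 196418 + 121393 = 317811
phi(29) = phi(28) + phi(27) = 317811 + 196418 = 514229
phi(30) = phi(29) + phi(28) = 514229 + 317811 = 832040

832040


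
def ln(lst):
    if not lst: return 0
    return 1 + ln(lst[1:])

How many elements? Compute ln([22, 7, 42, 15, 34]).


ln([22, 7, 42, 15, 34]) = 1 + ln([7, 42, 15, 34])
ln([7, 42, 15, 34]) = 1 + ln([42, 15, 34])
ln([42, 15, 34]) = 1 + ln([15, 34])
ln([15, 34]) = 1 + ln([34])
ln([34]) = 1 + ln([])
ln([]) = 0  (base case)
Unwinding: 1 + 1 + 1 + 1 + 1 + 0 = 5

5


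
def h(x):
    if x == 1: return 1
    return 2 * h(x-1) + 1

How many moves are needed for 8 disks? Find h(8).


h(8) = 2 * h(7) + 1
h(7) = 2 * h(6) + 1
h(6) = 2 * h(5) + 1
h(5) = 2 * h(4) + 1
h(4) = 2 * h(3) + 1
h(3) = 2 * h(2) + 1
h(2) = 2 * h(1) + 1
h(1) = 1  (base case)
h(2) = 2 * 1 + 1 = 3
h(3) = 2 * 3 + 1 = 7
h(4) = 2 * 7 + 1 = 15
h(5) = 2 * 15 + 1 = 31
h(6) = 2 * 31 + 1 = 63
h(7) = 2 * 63 + 1 = 127
h(8) = 2 * 127 + 1 = 255

255


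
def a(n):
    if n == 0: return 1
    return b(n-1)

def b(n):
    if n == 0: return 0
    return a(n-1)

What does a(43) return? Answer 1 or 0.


a(43) = b(42)
b(42) = a(41)
a(41) = b(40)
b(40) = a(39)
a(39) = b(38)
b(38) = a(37)
a(37) = b(36)
b(36) = a(35)
a(35) = b(34)
b(34) = a(33)
a(33) = b(32)
b(32) = a(31)
a(31) = b(30)
b(30) = a(29)
a(29) = b(28)
b(28) = a(27)
a(27) = b(26)
b(26) = a(25)
a(25) = b(24)
b(24) = a(23)
a(23) = b(22)
b(22) = a(21)
a(21) = b(20)
b(20) = a(19)
a(19) = b(18)
b(18) = a(17)
a(17) = b(16)
b(16) = a(15)
a(15) = b(14)
b(14) = a(13)
a(13) = b(12)
b(12) = a(11)
a(11) = b(10)
b(10) = a(9)
a(9) = b(8)
b(8) = a(7)
a(7) = b(6)
b(6) = a(5)
a(5) = b(4)
b(4) = a(3)
a(3) = b(2)
b(2) = a(1)
a(1) = b(0)
b(0) = 0  (base case)
Result: 0

0


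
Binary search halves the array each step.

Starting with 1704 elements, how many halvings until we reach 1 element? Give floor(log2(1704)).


1704 / 2 = 852
852 / 2 = 426
426 / 2 = 213
213 / 2 = 106
106 / 2 = 53
53 / 2 = 26
26 / 2 = 13
13 / 2 = 6
6 / 2 = 3
3 / 2 = 1
Reached 1 after 10 halvings

10


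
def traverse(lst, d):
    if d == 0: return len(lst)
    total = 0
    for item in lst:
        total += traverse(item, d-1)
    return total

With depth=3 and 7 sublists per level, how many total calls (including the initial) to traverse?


At depth 0 (root): 1 call
At depth 1: each of 1 parents calls traverse on 7 children = 7 calls
At depth 2: each of 7 parents calls traverse on 7 children = 49 calls
At depth 3: each of 49 parents calls traverse on 7 children = 343 calls
Total: 1 + 7 + 49 + 343 = 400

400


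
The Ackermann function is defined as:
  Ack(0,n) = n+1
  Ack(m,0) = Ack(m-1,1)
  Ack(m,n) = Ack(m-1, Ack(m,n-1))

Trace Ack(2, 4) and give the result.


Ack(2, 4) = Ack(1, Ack(2, 3))
  Ack(2, 3) = Ack(1, Ack(2, 2))
    Ack(2, 2) = Ack(1, Ack(2, 1))
      Ack(2, 1) = Ack(1, Ack(2, 0))
        Ack(2, 0) = Ack(1, 1)
          Ack(1, 1) = Ack(0, Ack(1, 0))
          Ack(1, 0) = Ack(0, 1)
          Ack(0, 1) = 2
            = Ack(0, 2)
          Ack(0, 2) = 3
        = Ack(1, 3)
        Ack(1, 3) = Ack(0, Ack(1, 2))
          Ack(1, 2) = Ack(0, Ack(1, 1))
          Ack(1, 1) = Ack(0, Ack(1, 0))
          Ack(1, 0) = Ack(0, 1)
          Ack(0, 1) = 2
            = Ack(0, 2)
          Ack(0, 2) = 3
            = Ack(0, 3)
          Ack(0, 3) = 4
          = Ack(0, 4)
          Ack(0, 4) = 5
      = Ack(1, 5)
      Ack(1, 5) = Ack(0, Ack(1, 4))
        Ack(1, 4) = Ack(0, Ack(1, 3))
... (trace truncated)
Result: Ack(2, 4) = 11

11


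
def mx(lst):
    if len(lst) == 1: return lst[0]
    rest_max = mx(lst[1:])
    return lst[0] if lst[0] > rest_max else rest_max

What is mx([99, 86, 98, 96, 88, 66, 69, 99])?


mx([99, 86, 98, 96, 88, 66, 69, 99]): compare 99 with mx([86, 98, 96, 88, 66, 69, 99])
mx([86, 98, 96, 88, 66, 69, 99]): compare 86 with mx([98, 96, 88, 66, 69, 99])
mx([98, 96, 88, 66, 69, 99]): compare 98 with mx([96, 88, 66, 69, 99])
mx([96, 88, 66, 69, 99]): compare 96 with mx([88, 66, 69, 99])
mx([88, 66, 69, 99]): compare 88 with mx([66, 69, 99])
mx([66, 69, 99]): compare 66 with mx([69, 99])
mx([69, 99]): compare 69 with mx([99])
mx([99]) = 99  (base case)
Compare 69 with 99 -> 99
Compare 66 with 99 -> 99
Compare 88 with 99 -> 99
Compare 96 with 99 -> 99
Compare 98 with 99 -> 99
Compare 86 with 99 -> 99
Compare 99 with 99 -> 99

99


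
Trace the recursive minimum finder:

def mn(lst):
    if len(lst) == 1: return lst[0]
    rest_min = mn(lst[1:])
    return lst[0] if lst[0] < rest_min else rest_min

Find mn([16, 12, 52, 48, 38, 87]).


mn([16, 12, 52, 48, 38, 87]): compare 16 with mn([12, 52, 48, 38, 87])
mn([12, 52, 48, 38, 87]): compare 12 with mn([52, 48, 38, 87])
mn([52, 48, 38, 87]): compare 52 with mn([48, 38, 87])
mn([48, 38, 87]): compare 48 with mn([38, 87])
mn([38, 87]): compare 38 with mn([87])
mn([87]) = 87  (base case)
Compare 38 with 87 -> 38
Compare 48 with 38 -> 38
Compare 52 with 38 -> 38
Compare 12 with 38 -> 12
Compare 16 with 12 -> 12

12


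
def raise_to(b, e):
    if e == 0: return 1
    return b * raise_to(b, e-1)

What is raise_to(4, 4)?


raise_to(4, 4)
= 4 * raise_to(4, 3)
= 4 * 4 * raise_to(4, 2)
= 4 * 4 * 4 * raise_to(4, 1)
= 4 * 4 * 4 * 4 * raise_to(4, 0)
= 4 * 4 * 4 * 4 * 1
= 256

256


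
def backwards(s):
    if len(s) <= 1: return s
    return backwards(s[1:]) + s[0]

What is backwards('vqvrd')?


backwards('vqvrd') = backwards('qvrd') + 'v'
backwards('qvrd') = backwards('vrd') + 'q'
backwards('vrd') = backwards('rd') + 'v'
backwards('rd') = backwards('d') + 'r'
backwards('d') = 'd'  (base case)
Concatenating: 'd' + 'r' + 'v' + 'q' + 'v' = 'drvqv'

drvqv


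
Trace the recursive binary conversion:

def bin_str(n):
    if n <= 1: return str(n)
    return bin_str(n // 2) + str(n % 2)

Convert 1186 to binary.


bin_str(1186) = bin_str(593) + '0'
bin_str(593) = bin_str(296) + '1'
bin_str(296) = bin_str(148) + '0'
bin_str(148) = bin_str(74) + '0'
bin_str(74) = bin_str(37) + '0'
bin_str(37) = bin_str(18) + '1'
bin_str(18) = bin_str(9) + '0'
bin_str(9) = bin_str(4) + '1'
bin_str(4) = bin_str(2) + '0'
bin_str(2) = bin_str(1) + '0'
bin_str(1) = '1'  (base case)
Concatenating: '1' + '0' + '0' + '1' + '0' + '1' + '0' + '0' + '0' + '1' + '0' = '10010100010'

10010100010


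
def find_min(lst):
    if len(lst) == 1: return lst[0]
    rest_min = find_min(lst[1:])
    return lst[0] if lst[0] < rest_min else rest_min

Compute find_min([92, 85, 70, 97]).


find_min([92, 85, 70, 97]): compare 92 with find_min([85, 70, 97])
find_min([85, 70, 97]): compare 85 with find_min([70, 97])
find_min([70, 97]): compare 70 with find_min([97])
find_min([97]) = 97  (base case)
Compare 70 with 97 -> 70
Compare 85 with 70 -> 70
Compare 92 with 70 -> 70

70


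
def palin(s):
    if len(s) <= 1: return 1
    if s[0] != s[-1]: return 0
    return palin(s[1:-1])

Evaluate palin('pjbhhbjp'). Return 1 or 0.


palin('pjbhhbjp'): s[0]='p' == s[-1]='p' -> check palin('jbhhbj')
palin('jbhhbj'): s[0]='j' == s[-1]='j' -> check palin('bhhb')
palin('bhhb'): s[0]='b' == s[-1]='b' -> check palin('hh')
palin('hh'): s[0]='h' == s[-1]='h' -> check palin('')
palin(''): len <= 1 -> return 1  (base case)
Result: 1 (palindrome)

1


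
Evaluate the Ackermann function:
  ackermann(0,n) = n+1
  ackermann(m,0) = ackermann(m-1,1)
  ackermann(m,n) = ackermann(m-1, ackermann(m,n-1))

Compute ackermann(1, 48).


ackermann(1, 48) = ackermann(0, ackermann(1, 47))
  ackermann(1, 47) = ackermann(0, ackermann(1, 46))
    ackermann(1, 46) = ackermann(0, ackermann(1, 45))
      ackermann(1, 45) = ackermann(0, ackermann(1, 44))
        ackermann(1, 44) = ackermann(0, ackermann(1, 43))
          ackermann(1, 43) = ackermann(0, ackermann(1, 42))
          ackermann(1, 42) = ackermann(0, ackermann(1, 41))
          ackermann(1, 41) = ackermann(0, ackermann(1, 40))
          ackermann(1, 40) = ackermann(0, ackermann(1, 39))
          ackermann(1, 39) = ackermann(0, ackermann(1, 38))
          ackermann(1, 38) = ackermann(0, ackermann(1, 37))
          ackermann(1, 37) = ackermann(0, ackermann(1, 36))
          ackermann(1, 36) = ackermann(0, ackermann(1, 35))
          ackermann(1, 35) = ackermann(0, ackermann(1, 34))
          ackermann(1, 34) = ackermann(0, ackermann(1, 33))
          ackermann(1, 33) = ackermann(0, ackermann(1, 32))
          ackermann(1, 32) = ackermann(0, ackermann(1, 31))
          ackermann(1, 31) = ackermann(0, ackermann(1, 30))
          ackermann(1, 30) = ackermann(0, ackermann(1, 29))
          ackermann(1, 29) = ackermann(0, ackermann(1, 28))
          ackermann(1, 28) = ackermann(0, ackermann(1, 27))
          ackermann(1, 27) = ackermann(0, ackermann(1, 26))
          ackermann(1, 26) = ackermann(0, ackermann(1, 25))
          ackermann(1, 25) = ackermann(0, ackermann(1, 24))
          ackermann(1, 24) = ackermann(0, ackermann(1, 23))
... (trace truncated)
Result: ackermann(1, 48) = 50

50


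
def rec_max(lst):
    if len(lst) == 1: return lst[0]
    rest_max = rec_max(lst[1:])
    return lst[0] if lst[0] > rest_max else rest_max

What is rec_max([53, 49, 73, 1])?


rec_max([53, 49, 73, 1]): compare 53 with rec_max([49, 73, 1])
rec_max([49, 73, 1]): compare 49 with rec_max([73, 1])
rec_max([73, 1]): compare 73 with rec_max([1])
rec_max([1]) = 1  (base case)
Compare 73 with 1 -> 73
Compare 49 with 73 -> 73
Compare 53 with 73 -> 73

73


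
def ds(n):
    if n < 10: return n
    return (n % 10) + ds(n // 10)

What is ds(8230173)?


ds(8230173) = 3 + ds(823017)
ds(823017) = 7 + ds(82301)
ds(82301) = 1 + ds(8230)
ds(8230) = 0 + ds(823)
ds(823) = 3 + ds(82)
ds(82) = 2 + ds(8)
ds(8) = 8  (base case)
Total: 3 + 7 + 1 + 0 + 3 + 2 + 8 = 24

24


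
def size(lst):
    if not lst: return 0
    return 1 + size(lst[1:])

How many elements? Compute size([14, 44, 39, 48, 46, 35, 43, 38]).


size([14, 44, 39, 48, 46, 35, 43, 38]) = 1 + size([44, 39, 48, 46, 35, 43, 38])
size([44, 39, 48, 46, 35, 43, 38]) = 1 + size([39, 48, 46, 35, 43, 38])
size([39, 48, 46, 35, 43, 38]) = 1 + size([48, 46, 35, 43, 38])
size([48, 46, 35, 43, 38]) = 1 + size([46, 35, 43, 38])
size([46, 35, 43, 38]) = 1 + size([35, 43, 38])
size([35, 43, 38]) = 1 + size([43, 38])
size([43, 38]) = 1 + size([38])
size([38]) = 1 + size([])
size([]) = 0  (base case)
Unwinding: 1 + 1 + 1 + 1 + 1 + 1 + 1 + 1 + 0 = 8

8


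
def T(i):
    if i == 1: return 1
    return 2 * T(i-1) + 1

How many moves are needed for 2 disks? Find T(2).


T(2) = 2 * T(1) + 1
T(1) = 1  (base case)
T(2) = 2 * 1 + 1 = 3

3


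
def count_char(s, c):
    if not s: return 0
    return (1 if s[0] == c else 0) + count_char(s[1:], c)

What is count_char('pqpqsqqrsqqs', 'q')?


s[0]='p' != 'q' -> 0
s[0]='q' == 'q' -> 1
s[0]='p' != 'q' -> 0
s[0]='q' == 'q' -> 1
s[0]='s' != 'q' -> 0
s[0]='q' == 'q' -> 1
s[0]='q' == 'q' -> 1
s[0]='r' != 'q' -> 0
s[0]='s' != 'q' -> 0
s[0]='q' == 'q' -> 1
s[0]='q' == 'q' -> 1
s[0]='s' != 'q' -> 0
Sum: 0 + 1 + 0 + 1 + 0 + 1 + 1 + 0 + 0 + 1 + 1 + 0 = 6

6


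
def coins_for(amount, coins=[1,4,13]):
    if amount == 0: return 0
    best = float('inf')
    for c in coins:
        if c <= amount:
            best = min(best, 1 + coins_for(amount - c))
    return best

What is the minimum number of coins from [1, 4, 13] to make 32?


Building up with DP:
coins_for(0) = 0
coins_for(1) = min(1+coins_for(0)=1+0=1) = 1
coins_for(2) = min(1+coins_for(1)=1+1=2) = 2
coins_for(3) = min(1+coins_for(2)=1+2=3) = 3
coins_for(4) = min(1+coins_for(3)=1+3=4, 1+coins_for(0)=1+0=1) = 1
coins_for(5) = min(1+coins_for(4)=1+1=2, 1+coins_for(1)=1+1=2) = 2
coins_for(6) = min(1+coins_for(5)=1+2=3, 1+coins_for(2)=1+2=3) = 3
coins_for(7) = min(1+coins_for(6)=1+3=4, 1+coins_for(3)=1+3=4) = 4
coins_for(8) = min(1+coins_for(7)=1+4=5, 1+coins_for(4)=1+1=2) = 2
coins_for(9) = min(1+coins_for(8)=1+2=3, 1+coins_for(5)=1+2=3) = 3
coins_for(10) = min(1+coins_for(9)=1+3=4, 1+coins_for(6)=1+3=4) = 4
coins_for(11) = min(1+coins_for(10)=1+4=5, 1+coins_for(7)=1+4=5) = 5
coins_for(12) = min(1+coins_for(11)=1+5=6, 1+coins_for(8)=1+2=3) = 3
coins_for(13) = min(1+coins_for(12)=1+3=4, 1+coins_for(9)=1+3=4, 1+coins_for(0)=1+0=1) = 1
coins_for(14) = min(1+coins_for(13)=1+1=2, 1+coins_for(10)=1+4=5, 1+coins_for(1)=1+1=2) = 2
coins_for(15) = min(1+coins_for(14)=1+2=3, 1+coins_for(11)=1+5=6, 1+coins_for(2)=1+2=3) = 3
coins_for(16) = min(1+coins_for(15)=1+3=4, 1+coins_for(12)=1+3=4, 1+coins_for(3)=1+3=4) = 4
coins_for(17) = min(1+coins_for(16)=1+4=5, 1+coins_for(13)=1+1=2, 1+coins_for(4)=1+1=2) = 2
coins_for(18) = min(1+coins_for(17)=1+2=3, 1+coins_for(14)=1+2=3, 1+coins_for(5)=1+2=3) = 3
coins_for(19) = min(1+coins_for(18)=1+3=4, 1+coins_for(15)=1+3=4, 1+coins_for(6)=1+3=4) = 4
coins_for(20) = min(1+coins_for(19)=1+4=5, 1+coins_for(16)=1+4=5, 1+coins_for(7)=1+4=5) = 5
coins_for(21) = min(1+coins_for(20)=1+5=6, 1+coins_for(17)=1+2=3, 1+coins_for(8)=1+2=3) = 3
coins_for(22) = min(1+coins_for(21)=1+3=4, 1+coins_for(18)=1+3=4, 1+coins_for(9)=1+3=4) = 4
coins_for(23) = min(1+coins_for(22)=1+4=5, 1+coins_for(19)=1+4=5, 1+coins_for(10)=1+4=5) = 5
coins_for(24) = min(1+coins_for(23)=1+5=6, 1+coins_for(20)=1+5=6, 1+coins_for(11)=1+5=6) = 6
coins_for(25) = min(1+coins_for(24)=1+6=7, 1+coins_for(21)=1+3=4, 1+coins_for(12)=1+3=4) = 4
coins_for(26) = min(1+coins_for(25)=1+4=5, 1+coins_for(22)=1+4=5, 1+coins_for(13)=1+1=2) = 2
coins_for(27) = min(1+coins_for(26)=1+2=3, 1+coins_for(23)=1+5=6, 1+coins_for(14)=1+2=3) = 3
coins_for(28) = min(1+coins_for(27)=1+3=4, 1+coins_for(24)=1+6=7, 1+coins_for(15)=1+3=4) = 4
coins_for(29) = min(1+coins_for(28)=1+4=5, 1+coins_for(25)=1+4=5, 1+coins_for(16)=1+4=5) = 5
coins_for(30) = min(1+coins_for(29)=1+5=6, 1+coins_for(26)=1+2=3, 1+coins_for(17)=1+2=3) = 3
coins_for(31) = min(1+coins_for(30)=1+3=4, 1+coins_for(27)=1+3=4, 1+coins_for(18)=1+3=4) = 4
coins_for(32) = min(1+coins_for(31)=1+4=5, 1+coins_for(28)=1+4=5, 1+coins_for(19)=1+4=5) = 5

5


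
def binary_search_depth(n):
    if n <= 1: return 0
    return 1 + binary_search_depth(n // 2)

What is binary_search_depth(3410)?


3410 / 2 = 1705
1705 / 2 = 852
852 / 2 = 426
426 / 2 = 213
213 / 2 = 106
106 / 2 = 53
53 / 2 = 26
26 / 2 = 13
13 / 2 = 6
6 / 2 = 3
3 / 2 = 1
Reached 1 after 11 halvings

11


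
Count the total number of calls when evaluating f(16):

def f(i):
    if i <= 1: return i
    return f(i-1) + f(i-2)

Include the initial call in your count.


Let C(n) = total calls for f(n)
C(0) = 1, C(1) = 1
C(2) = 1 + C(1) + C(0) = 1 + 1 + 1 = 3
C(3) = 1 + C(2) + C(1) = 1 + 3 + 1 = 5
C(4) = 1 + C(3) + C(2) = 1 + 5 + 3 = 9
C(5) = 1 + C(4) + C(3) = 1 + 9 + 5 = 15
C(6) = 1 + C(5) + C(4) = 1 + 15 + 9 = 25
C(7) = 1 + C(6) + C(5) = 1 + 25 + 15 = 41
C(8) = 1 + C(7) + C(6) = 1 + 41 + 25 = 67
C(9) = 1 + C(8) + C(7) = 1 + 67 + 41 = 109
C(10) = 1 + C(9) + C(8) = 1 + 109 + 67 = 177
C(11) = 1 + C(10) + C(9) = 1 + 177 + 109 = 287
C(12) = 1 + C(11) + C(10) = 1 + 287 + 177 = 465
C(13) = 1 + C(12) + C(11) = 1 + 465 + 287 = 753
C(14) = 1 + C(13) + C(12) = 1 + 753 + 465 = 1219
C(15) = 1 + C(14) + C(13) = 1 + 1219 + 753 = 1973
C(16) = 1 + C(15) + C(14) = 1 + 1973 + 1219 = 3193

3193


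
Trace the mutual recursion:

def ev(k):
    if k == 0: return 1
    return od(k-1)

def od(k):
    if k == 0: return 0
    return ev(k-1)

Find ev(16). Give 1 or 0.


ev(16) = od(15)
od(15) = ev(14)
ev(14) = od(13)
od(13) = ev(12)
ev(12) = od(11)
od(11) = ev(10)
ev(10) = od(9)
od(9) = ev(8)
ev(8) = od(7)
od(7) = ev(6)
ev(6) = od(5)
od(5) = ev(4)
ev(4) = od(3)
od(3) = ev(2)
ev(2) = od(1)
od(1) = ev(0)
ev(0) = 1  (base case)
Result: 1

1


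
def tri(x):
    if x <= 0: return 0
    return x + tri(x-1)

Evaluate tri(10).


tri(10)
= 10 + 9 + 8 + 7 + 6 + 5 + 4 + 3 + 2 + 1 + tri(0)
= 10 + 9 + 8 + 7 + 6 + 5 + 4 + 3 + 2 + 1 + 0
= 55

55


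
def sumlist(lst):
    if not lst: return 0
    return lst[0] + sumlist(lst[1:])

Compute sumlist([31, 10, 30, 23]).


sumlist([31, 10, 30, 23]) = 31 + sumlist([10, 30, 23])
sumlist([10, 30, 23]) = 10 + sumlist([30, 23])
sumlist([30, 23]) = 30 + sumlist([23])
sumlist([23]) = 23 + sumlist([])
sumlist([]) = 0  (base case)
Total: 31 + 10 + 30 + 23 + 0 = 94

94


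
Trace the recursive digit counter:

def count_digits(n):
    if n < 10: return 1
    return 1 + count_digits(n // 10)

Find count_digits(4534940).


count_digits(4534940) = 1 + count_digits(453494)
count_digits(453494) = 1 + count_digits(45349)
count_digits(45349) = 1 + count_digits(4534)
count_digits(4534) = 1 + count_digits(453)
count_digits(453) = 1 + count_digits(45)
count_digits(45) = 1 + count_digits(4)
count_digits(4) = 1  (base case: 4 < 10)
Unwinding: 1 + 1 + 1 + 1 + 1 + 1 + 1 = 7

7


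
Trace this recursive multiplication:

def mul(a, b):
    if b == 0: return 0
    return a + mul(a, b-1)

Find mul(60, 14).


mul(60, 14) = 60 + mul(60, 13)
mul(60, 13) = 60 + mul(60, 12)
mul(60, 12) = 60 + mul(60, 11)
mul(60, 11) = 60 + mul(60, 10)
mul(60, 10) = 60 + mul(60, 9)
mul(60, 9) = 60 + mul(60, 8)
mul(60, 8) = 60 + mul(60, 7)
mul(60, 7) = 60 + mul(60, 6)
mul(60, 6) = 60 + mul(60, 5)
mul(60, 5) = 60 + mul(60, 4)
mul(60, 4) = 60 + mul(60, 3)
mul(60, 3) = 60 + mul(60, 2)
mul(60, 2) = 60 + mul(60, 1)
mul(60, 1) = 60 + mul(60, 0)
mul(60, 0) = 0  (base case)
Total: 60 + 60 + 60 + 60 + 60 + 60 + 60 + 60 + 60 + 60 + 60 + 60 + 60 + 60 + 0 = 840

840


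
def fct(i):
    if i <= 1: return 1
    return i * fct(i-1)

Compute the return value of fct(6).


fct(6)
= 6 * fct(5)
= 6 * 5 * fct(4)
= 6 * 5 * 4 * fct(3)
= 6 * 5 * 4 * 3 * fct(2)
= 6 * 5 * 4 * 3 * 2 * fct(1)
= 6 * 5 * 4 * 3 * 2 * 1
= 720

720


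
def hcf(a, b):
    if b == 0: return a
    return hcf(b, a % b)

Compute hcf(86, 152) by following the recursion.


hcf(86, 152) = hcf(152, 86)
hcf(152, 86) = hcf(86, 66)
hcf(86, 66) = hcf(66, 20)
hcf(66, 20) = hcf(20, 6)
hcf(20, 6) = hcf(6, 2)
hcf(6, 2) = hcf(2, 0)
hcf(2, 0) = 2  (base case)

2


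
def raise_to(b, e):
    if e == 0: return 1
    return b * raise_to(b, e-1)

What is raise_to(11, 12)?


raise_to(11, 12)
= 11 * raise_to(11, 11)
= 11 * 11 * raise_to(11, 10)
= 11 * 11 * 11 * raise_to(11, 9)
= 11 * 11 * 11 * 11 * raise_to(11, 8)
= 11 * 11 * 11 * 11 * 11 * raise_to(11, 7)
= 11 * 11 * 11 * 11 * 11 * 11 * raise_to(11, 6)
= 11 * 11 * 11 * 11 * 11 * 11 * 11 * raise_to(11, 5)
= 11 * 11 * 11 * 11 * 11 * 11 * 11 * 11 * raise_to(11, 4)
= 11 * 11 * 11 * 11 * 11 * 11 * 11 * 11 * 11 * raise_to(11, 3)
= 11 * 11 * 11 * 11 * 11 * 11 * 11 * 11 * 11 * 11 * raise_to(11, 2)
= 11 * 11 * 11 * 11 * 11 * 11 * 11 * 11 * 11 * 11 * 11 * raise_to(11, 1)
= 11 * 11 * 11 * 11 * 11 * 11 * 11 * 11 * 11 * 11 * 11 * 11 * raise_to(11, 0)
= 11 * 11 * 11 * 11 * 11 * 11 * 11 * 11 * 11 * 11 * 11 * 11 * 1
= 3138428376721

3138428376721


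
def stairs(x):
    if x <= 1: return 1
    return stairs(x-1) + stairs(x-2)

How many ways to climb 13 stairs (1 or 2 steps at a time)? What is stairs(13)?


Building up from base cases:
stairs(0) = 1
stairs(1) = 1
stairs(2) = stairs(1) + stairs(0) = 1 + 1 = 2
stairs(3) = stairs(2) + stairs(1) = 2 + 1 = 3
stairs(4) = stairs(3) + stairs(2) = 3 + 2 = 5
stairs(5) = stairs(4) + stairs(3) = 5 + 3 = 8
stairs(6) = stairs(5) + stairs(4) = 8 + 5 = 13
stairs(7) = stairs(6) + stairs(5) = 13 + 8 = 21
stairs(8) = stairs(7) + stairs(6) = 21 + 13 = 34
stairs(9) = stairs(8) + stairs(7) = 34 + 21 = 55
stairs(10) = stairs(9) + stairs(8) = 55 + 34 = 89
stairs(11) = stairs(10) + stairs(9) = 89 + 55 = 144
stairs(12) = stairs(11) + stairs(10) = 144 + 89 = 233
stairs(13) = stairs(12) + stairs(11) = 233 + 144 = 377

377


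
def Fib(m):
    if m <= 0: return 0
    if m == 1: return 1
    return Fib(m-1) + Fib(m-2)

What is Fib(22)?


Computing Fib(22) bottom-up:
Fib(0) = 0
Fib(1) = 1
Fib(2) = Fib(1) + Fib(0) = 1 + 0 = 1
Fib(3) = Fib(2) + Fib(1) = 1 + 1 = 2
Fib(4) = Fib(3) + Fib(2) = 2 + 1 = 3
Fib(5) = Fib(4) + Fib(3) = 3 + 2 = 5
Fib(6) = Fib(5) + Fib(4) = 5 + 3 = 8
Fib(7) = Fib(6) + Fib(5) = 8 + 5 = 13
Fib(8) = Fib(7) + Fib(6) = 13 + 8 = 21
Fib(9) = Fib(8) + Fib(7) = 21 + 13 = 34
Fib(10) = Fib(9) + Fib(8) = 34 + 21 = 55
Fib(11) = Fib(10) + Fib(9) = 55 + 34 = 89
Fib(12) = Fib(11) + Fib(10) = 89 + 55 = 144
Fib(13) = Fib(12) + Fib(11) = 144 + 89 = 233
Fib(14) = Fib(13) + Fib(12) = 233 + 144 = 377
Fib(15) = Fib(14) + Fib(13) = 377 + 233 = 610
Fib(16) = Fib(15) + Fib(14) = 610 + 377 = 987
Fib(17) = Fib(16) + Fib(15) = 987 + 610 = 1597
Fib(18) = Fib(17) + Fib(16) = 1597 + 987 = 2584
Fib(19) = Fib(18) + Fib(17) = 2584 + 1597 = 4181
Fib(20) = Fib(19) + Fib(18) = 4181 + 2584 = 6765
Fib(21) = Fib(20) + Fib(19) = 6765 + 4181 = 10946
Fib(22) = Fib(21) + Fib(20) = 10946 + 6765 = 17711

17711


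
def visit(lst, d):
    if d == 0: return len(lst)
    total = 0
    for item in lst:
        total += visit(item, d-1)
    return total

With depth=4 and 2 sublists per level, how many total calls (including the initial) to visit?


At depth 0 (root): 1 call
At depth 1: each of 1 parents calls visit on 2 children = 2 calls
At depth 2: each of 2 parents calls visit on 2 children = 4 calls
At depth 3: each of 4 parents calls visit on 2 children = 8 calls
At depth 4: each of 8 parents calls visit on 2 children = 16 calls
Total: 1 + 2 + 4 + 8 + 16 = 31

31


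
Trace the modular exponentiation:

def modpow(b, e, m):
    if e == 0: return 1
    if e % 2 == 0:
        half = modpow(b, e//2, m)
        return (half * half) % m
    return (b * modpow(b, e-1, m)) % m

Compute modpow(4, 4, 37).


modpow(4, 4, 37): e is even, compute modpow(4, 2, 37)
  modpow(4, 2, 37): e is even, compute modpow(4, 1, 37)
    modpow(4, 1, 37): e is odd, compute modpow(4, 0, 37)
      modpow(4, 0, 37) = 1
    (4 * 1) % 37 = 4
  half=4, (4*4) % 37 = 16
half=16, (16*16) % 37 = 34

34


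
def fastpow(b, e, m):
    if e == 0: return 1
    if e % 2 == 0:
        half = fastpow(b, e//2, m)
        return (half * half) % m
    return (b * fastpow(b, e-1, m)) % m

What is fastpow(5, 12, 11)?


fastpow(5, 12, 11): e is even, compute fastpow(5, 6, 11)
  fastpow(5, 6, 11): e is even, compute fastpow(5, 3, 11)
    fastpow(5, 3, 11): e is odd, compute fastpow(5, 2, 11)
      fastpow(5, 2, 11): e is even, compute fastpow(5, 1, 11)
        fastpow(5, 1, 11): e is odd, compute fastpow(5, 0, 11)
          fastpow(5, 0, 11) = 1
        (5 * 1) % 11 = 5
      half=5, (5*5) % 11 = 3
    (5 * 3) % 11 = 4
  half=4, (4*4) % 11 = 5
half=5, (5*5) % 11 = 3

3


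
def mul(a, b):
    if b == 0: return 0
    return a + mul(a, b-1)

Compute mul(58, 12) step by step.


mul(58, 12) = 58 + mul(58, 11)
mul(58, 11) = 58 + mul(58, 10)
mul(58, 10) = 58 + mul(58, 9)
mul(58, 9) = 58 + mul(58, 8)
mul(58, 8) = 58 + mul(58, 7)
mul(58, 7) = 58 + mul(58, 6)
mul(58, 6) = 58 + mul(58, 5)
mul(58, 5) = 58 + mul(58, 4)
mul(58, 4) = 58 + mul(58, 3)
mul(58, 3) = 58 + mul(58, 2)
mul(58, 2) = 58 + mul(58, 1)
mul(58, 1) = 58 + mul(58, 0)
mul(58, 0) = 0  (base case)
Total: 58 + 58 + 58 + 58 + 58 + 58 + 58 + 58 + 58 + 58 + 58 + 58 + 0 = 696

696


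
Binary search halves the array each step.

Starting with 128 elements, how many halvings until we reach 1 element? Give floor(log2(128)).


128 / 2 = 64
64 / 2 = 32
32 / 2 = 16
16 / 2 = 8
8 / 2 = 4
4 / 2 = 2
2 / 2 = 1
Reached 1 after 7 halvings

7


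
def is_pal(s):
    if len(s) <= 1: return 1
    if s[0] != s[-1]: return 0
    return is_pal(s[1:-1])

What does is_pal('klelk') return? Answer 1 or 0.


is_pal('klelk'): s[0]='k' == s[-1]='k' -> check is_pal('lel')
is_pal('lel'): s[0]='l' == s[-1]='l' -> check is_pal('e')
is_pal('e'): len <= 1 -> return 1  (base case)
Result: 1 (palindrome)

1


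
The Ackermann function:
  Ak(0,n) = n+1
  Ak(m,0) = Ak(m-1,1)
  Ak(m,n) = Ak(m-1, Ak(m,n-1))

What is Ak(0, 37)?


Ak(0, 37) = 38
Result: Ak(0, 37) = 38

38


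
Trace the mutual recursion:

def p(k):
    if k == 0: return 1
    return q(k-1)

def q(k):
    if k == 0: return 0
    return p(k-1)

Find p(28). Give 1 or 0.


p(28) = q(27)
q(27) = p(26)
p(26) = q(25)
q(25) = p(24)
p(24) = q(23)
q(23) = p(22)
p(22) = q(21)
q(21) = p(20)
p(20) = q(19)
q(19) = p(18)
p(18) = q(17)
q(17) = p(16)
p(16) = q(15)
q(15) = p(14)
p(14) = q(13)
q(13) = p(12)
p(12) = q(11)
q(11) = p(10)
p(10) = q(9)
q(9) = p(8)
p(8) = q(7)
q(7) = p(6)
p(6) = q(5)
q(5) = p(4)
p(4) = q(3)
q(3) = p(2)
p(2) = q(1)
q(1) = p(0)
p(0) = 1  (base case)
Result: 1

1


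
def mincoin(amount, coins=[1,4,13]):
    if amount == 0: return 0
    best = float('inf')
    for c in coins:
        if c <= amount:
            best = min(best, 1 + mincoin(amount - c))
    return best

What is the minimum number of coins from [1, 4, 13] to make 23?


Building up with DP:
mincoin(0) = 0
mincoin(1) = min(1+mincoin(0)=1+0=1) = 1
mincoin(2) = min(1+mincoin(1)=1+1=2) = 2
mincoin(3) = min(1+mincoin(2)=1+2=3) = 3
mincoin(4) = min(1+mincoin(3)=1+3=4, 1+mincoin(0)=1+0=1) = 1
mincoin(5) = min(1+mincoin(4)=1+1=2, 1+mincoin(1)=1+1=2) = 2
mincoin(6) = min(1+mincoin(5)=1+2=3, 1+mincoin(2)=1+2=3) = 3
mincoin(7) = min(1+mincoin(6)=1+3=4, 1+mincoin(3)=1+3=4) = 4
mincoin(8) = min(1+mincoin(7)=1+4=5, 1+mincoin(4)=1+1=2) = 2
mincoin(9) = min(1+mincoin(8)=1+2=3, 1+mincoin(5)=1+2=3) = 3
mincoin(10) = min(1+mincoin(9)=1+3=4, 1+mincoin(6)=1+3=4) = 4
mincoin(11) = min(1+mincoin(10)=1+4=5, 1+mincoin(7)=1+4=5) = 5
mincoin(12) = min(1+mincoin(11)=1+5=6, 1+mincoin(8)=1+2=3) = 3
mincoin(13) = min(1+mincoin(12)=1+3=4, 1+mincoin(9)=1+3=4, 1+mincoin(0)=1+0=1) = 1
mincoin(14) = min(1+mincoin(13)=1+1=2, 1+mincoin(10)=1+4=5, 1+mincoin(1)=1+1=2) = 2
mincoin(15) = min(1+mincoin(14)=1+2=3, 1+mincoin(11)=1+5=6, 1+mincoin(2)=1+2=3) = 3
mincoin(16) = min(1+mincoin(15)=1+3=4, 1+mincoin(12)=1+3=4, 1+mincoin(3)=1+3=4) = 4
mincoin(17) = min(1+mincoin(16)=1+4=5, 1+mincoin(13)=1+1=2, 1+mincoin(4)=1+1=2) = 2
mincoin(18) = min(1+mincoin(17)=1+2=3, 1+mincoin(14)=1+2=3, 1+mincoin(5)=1+2=3) = 3
mincoin(19) = min(1+mincoin(18)=1+3=4, 1+mincoin(15)=1+3=4, 1+mincoin(6)=1+3=4) = 4
mincoin(20) = min(1+mincoin(19)=1+4=5, 1+mincoin(16)=1+4=5, 1+mincoin(7)=1+4=5) = 5
mincoin(21) = min(1+mincoin(20)=1+5=6, 1+mincoin(17)=1+2=3, 1+mincoin(8)=1+2=3) = 3
mincoin(22) = min(1+mincoin(21)=1+3=4, 1+mincoin(18)=1+3=4, 1+mincoin(9)=1+3=4) = 4
mincoin(23) = min(1+mincoin(22)=1+4=5, 1+mincoin(19)=1+4=5, 1+mincoin(10)=1+4=5) = 5

5


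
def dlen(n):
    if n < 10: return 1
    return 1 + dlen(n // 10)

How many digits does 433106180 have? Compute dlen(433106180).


dlen(433106180) = 1 + dlen(43310618)
dlen(43310618) = 1 + dlen(4331061)
dlen(4331061) = 1 + dlen(433106)
dlen(433106) = 1 + dlen(43310)
dlen(43310) = 1 + dlen(4331)
dlen(4331) = 1 + dlen(433)
dlen(433) = 1 + dlen(43)
dlen(43) = 1 + dlen(4)
dlen(4) = 1  (base case: 4 < 10)
Unwinding: 1 + 1 + 1 + 1 + 1 + 1 + 1 + 1 + 1 = 9

9


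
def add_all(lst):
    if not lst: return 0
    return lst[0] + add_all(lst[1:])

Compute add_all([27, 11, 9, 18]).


add_all([27, 11, 9, 18]) = 27 + add_all([11, 9, 18])
add_all([11, 9, 18]) = 11 + add_all([9, 18])
add_all([9, 18]) = 9 + add_all([18])
add_all([18]) = 18 + add_all([])
add_all([]) = 0  (base case)
Total: 27 + 11 + 9 + 18 + 0 = 65

65


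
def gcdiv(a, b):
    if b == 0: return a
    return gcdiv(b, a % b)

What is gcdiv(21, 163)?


gcdiv(21, 163) = gcdiv(163, 21)
gcdiv(163, 21) = gcdiv(21, 16)
gcdiv(21, 16) = gcdiv(16, 5)
gcdiv(16, 5) = gcdiv(5, 1)
gcdiv(5, 1) = gcdiv(1, 0)
gcdiv(1, 0) = 1  (base case)

1


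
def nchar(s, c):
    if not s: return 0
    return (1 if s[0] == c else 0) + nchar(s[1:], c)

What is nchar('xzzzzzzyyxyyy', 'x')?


s[0]='x' == 'x' -> 1
s[0]='z' != 'x' -> 0
s[0]='z' != 'x' -> 0
s[0]='z' != 'x' -> 0
s[0]='z' != 'x' -> 0
s[0]='z' != 'x' -> 0
s[0]='z' != 'x' -> 0
s[0]='y' != 'x' -> 0
s[0]='y' != 'x' -> 0
s[0]='x' == 'x' -> 1
s[0]='y' != 'x' -> 0
s[0]='y' != 'x' -> 0
s[0]='y' != 'x' -> 0
Sum: 1 + 0 + 0 + 0 + 0 + 0 + 0 + 0 + 0 + 1 + 0 + 0 + 0 = 2

2


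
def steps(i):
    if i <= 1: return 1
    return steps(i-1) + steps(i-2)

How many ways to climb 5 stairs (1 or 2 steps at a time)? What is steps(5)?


Building up from base cases:
steps(0) = 1
steps(1) = 1
steps(2) = steps(1) + steps(0) = 1 + 1 = 2
steps(3) = steps(2) + steps(1) = 2 + 1 = 3
steps(4) = steps(3) + steps(2) = 3 + 2 = 5
steps(5) = steps(4) + steps(3) = 5 + 3 = 8

8


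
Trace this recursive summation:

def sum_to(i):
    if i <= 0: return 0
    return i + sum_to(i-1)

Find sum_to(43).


sum_to(43)
= 43 + 42 + 41 + 40 + 39 + 38 + 37 + 36 + 35 + 34 + 33 + 32 + 31 + 30 + 29 + 28 + 27 + 26 + 25 + 24 + 23 + 22 + 21 + 20 + 19 + 18 + 17 + 16 + 15 + 14 + 13 + 12 + 11 + 10 + 9 + 8 + 7 + 6 + 5 + 4 + 3 + 2 + 1 + sum_to(0)
= 43 + 42 + 41 + 40 + 39 + 38 + 37 + 36 + 35 + 34 + 33 + 32 + 31 + 30 + 29 + 28 + 27 + 26 + 25 + 24 + 23 + 22 + 21 + 20 + 19 + 18 + 17 + 16 + 15 + 14 + 13 + 12 + 11 + 10 + 9 + 8 + 7 + 6 + 5 + 4 + 3 + 2 + 1 + 0
= 946

946


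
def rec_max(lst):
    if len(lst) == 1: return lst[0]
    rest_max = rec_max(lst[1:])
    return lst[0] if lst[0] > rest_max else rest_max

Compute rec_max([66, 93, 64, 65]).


rec_max([66, 93, 64, 65]): compare 66 with rec_max([93, 64, 65])
rec_max([93, 64, 65]): compare 93 with rec_max([64, 65])
rec_max([64, 65]): compare 64 with rec_max([65])
rec_max([65]) = 65  (base case)
Compare 64 with 65 -> 65
Compare 93 with 65 -> 93
Compare 66 with 93 -> 93

93


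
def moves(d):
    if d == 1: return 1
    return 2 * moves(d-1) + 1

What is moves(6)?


moves(6) = 2 * moves(5) + 1
moves(5) = 2 * moves(4) + 1
moves(4) = 2 * moves(3) + 1
moves(3) = 2 * moves(2) + 1
moves(2) = 2 * moves(1) + 1
moves(1) = 1  (base case)
moves(2) = 2 * 1 + 1 = 3
moves(3) = 2 * 3 + 1 = 7
moves(4) = 2 * 7 + 1 = 15
moves(5) = 2 * 15 + 1 = 31
moves(6) = 2 * 31 + 1 = 63

63


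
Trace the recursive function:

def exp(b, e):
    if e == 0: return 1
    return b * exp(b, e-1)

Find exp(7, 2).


exp(7, 2)
= 7 * exp(7, 1)
= 7 * 7 * exp(7, 0)
= 7 * 7 * 1
= 49

49


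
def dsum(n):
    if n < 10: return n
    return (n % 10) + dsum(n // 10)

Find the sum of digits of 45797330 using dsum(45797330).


dsum(45797330) = 0 + dsum(4579733)
dsum(4579733) = 3 + dsum(457973)
dsum(457973) = 3 + dsum(45797)
dsum(45797) = 7 + dsum(4579)
dsum(4579) = 9 + dsum(457)
dsum(457) = 7 + dsum(45)
dsum(45) = 5 + dsum(4)
dsum(4) = 4  (base case)
Total: 0 + 3 + 3 + 7 + 9 + 7 + 5 + 4 = 38

38


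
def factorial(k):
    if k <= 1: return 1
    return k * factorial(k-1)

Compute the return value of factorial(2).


factorial(2)
= 2 * factorial(1)
= 2 * 1
= 2

2
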